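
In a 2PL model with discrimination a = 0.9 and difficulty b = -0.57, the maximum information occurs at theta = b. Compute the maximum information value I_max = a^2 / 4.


For 2PL, max info at theta = b = -0.57
I_max = a^2 / 4 = 0.9^2 / 4
= 0.81 / 4
I_max = 0.2025

0.2025


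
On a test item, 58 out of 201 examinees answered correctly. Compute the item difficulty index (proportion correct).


Item difficulty p = number correct / total examinees
p = 58 / 201
p = 0.2886

0.2886


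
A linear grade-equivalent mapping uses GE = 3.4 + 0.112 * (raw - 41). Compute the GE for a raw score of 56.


raw - median = 56 - 41 = 15
slope * diff = 0.112 * 15 = 1.68
GE = 3.4 + 1.68
GE = 5.08

5.08


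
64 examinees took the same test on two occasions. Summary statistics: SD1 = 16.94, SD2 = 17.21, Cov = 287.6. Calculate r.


r = cov(X,Y) / (SD_X * SD_Y)
r = 287.6 / (16.94 * 17.21)
r = 287.6 / 291.5374
r = 0.9865

0.9865


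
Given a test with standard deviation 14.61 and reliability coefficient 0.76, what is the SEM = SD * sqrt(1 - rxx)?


SEM = SD * sqrt(1 - rxx)
SEM = 14.61 * sqrt(1 - 0.76)
SEM = 14.61 * sqrt(0.24) = 14.61 * 0.489898
SEM = 7.1574

7.1574


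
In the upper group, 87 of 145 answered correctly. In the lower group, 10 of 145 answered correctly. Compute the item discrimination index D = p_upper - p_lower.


p_upper = 87/145 = 0.6
p_lower = 10/145 = 0.069
D = 0.6 - 0.069 = 0.531

0.531


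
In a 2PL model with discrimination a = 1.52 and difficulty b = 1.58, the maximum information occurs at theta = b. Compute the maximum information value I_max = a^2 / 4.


For 2PL, max info at theta = b = 1.58
I_max = a^2 / 4 = 1.52^2 / 4
= 2.3104 / 4
I_max = 0.5776

0.5776


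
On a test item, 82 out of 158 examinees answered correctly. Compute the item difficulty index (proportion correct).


Item difficulty p = number correct / total examinees
p = 82 / 158
p = 0.519

0.519


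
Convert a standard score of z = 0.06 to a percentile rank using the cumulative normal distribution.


CDF(z) = 0.5 * (1 + erf(z/sqrt(2)))
erf(0.0424) = 0.0478
CDF = 0.5239
Percentile rank = 0.5239 * 100 = 52.39

52.39


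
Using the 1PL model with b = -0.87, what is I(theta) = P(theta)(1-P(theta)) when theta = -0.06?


P = 1/(1+exp(-(-0.06--0.87))) = 0.6921
I = P*(1-P) = 0.6921 * 0.3079
I = 0.2131

0.2131


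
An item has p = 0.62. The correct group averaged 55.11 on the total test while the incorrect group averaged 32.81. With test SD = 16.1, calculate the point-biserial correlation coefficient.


q = 1 - p = 0.38
rpb = ((M1 - M0) / SD) * sqrt(p * q)
rpb = ((55.11 - 32.81) / 16.1) * sqrt(0.62 * 0.38)
rpb = 0.6723

0.6723


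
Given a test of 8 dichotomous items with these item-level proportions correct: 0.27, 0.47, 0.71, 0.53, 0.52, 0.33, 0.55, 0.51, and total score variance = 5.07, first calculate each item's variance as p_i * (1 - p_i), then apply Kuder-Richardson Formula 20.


For each item, compute p_i * q_i:
  Item 1: 0.27 * 0.73 = 0.1971
  Item 2: 0.47 * 0.53 = 0.2491
  Item 3: 0.71 * 0.29 = 0.2059
  Item 4: 0.53 * 0.47 = 0.2491
  Item 5: 0.52 * 0.48 = 0.2496
  Item 6: 0.33 * 0.67 = 0.2211
  Item 7: 0.55 * 0.45 = 0.2475
  Item 8: 0.51 * 0.49 = 0.2499
Sum(p_i * q_i) = 0.1971 + 0.2491 + 0.2059 + 0.2491 + 0.2496 + 0.2211 + 0.2475 + 0.2499 = 1.8693
KR-20 = (k/(k-1)) * (1 - Sum(p_i*q_i) / Var_total)
= (8/7) * (1 - 1.8693/5.07)
= 1.1429 * 0.6313
KR-20 = 0.7215

0.7215


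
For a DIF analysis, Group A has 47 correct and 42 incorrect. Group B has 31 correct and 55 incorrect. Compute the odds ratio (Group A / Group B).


Odds_A = 47/42 = 1.119
Odds_B = 31/55 = 0.5636
OR = Odds_A / Odds_B = 1.119 / 0.5636
Exactly, OR = (47 * 55) / (42 * 31) = 2585 / 1302
OR = 1.9854

1.9854


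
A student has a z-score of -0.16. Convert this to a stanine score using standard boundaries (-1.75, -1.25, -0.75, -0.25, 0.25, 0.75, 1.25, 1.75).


Stanine boundaries: [-1.75, -1.25, -0.75, -0.25, 0.25, 0.75, 1.25, 1.75]
z = -0.16
Check each boundary:
  z >= -1.75 -> could be stanine 2
  z >= -1.25 -> could be stanine 3
  z >= -0.75 -> could be stanine 4
  z >= -0.25 -> could be stanine 5
  z < 0.25
  z < 0.75
  z < 1.25
  z < 1.75
Highest qualifying boundary gives stanine = 5

5


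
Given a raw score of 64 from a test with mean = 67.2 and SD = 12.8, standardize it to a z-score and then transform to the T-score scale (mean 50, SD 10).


z = (X - mean) / SD = (64 - 67.2) / 12.8
z = -3.2 / 12.8
z = -0.25
T-score = T = 50 + 10z
Carry z at full precision (z = -3.2 / 12.8) into the conversion:
T-score = 50 + 10 * (-3.2 / 12.8) = 50 + -32 / 12.8
T-score = 50 + -2.5
T-score = 47.5

47.5


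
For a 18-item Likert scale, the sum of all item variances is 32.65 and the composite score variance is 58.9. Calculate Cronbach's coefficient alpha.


alpha = (k/(k-1)) * (1 - sum(si^2)/s_total^2)
= (18/17) * (1 - 32.65/58.9)
alpha = 0.4719

0.4719


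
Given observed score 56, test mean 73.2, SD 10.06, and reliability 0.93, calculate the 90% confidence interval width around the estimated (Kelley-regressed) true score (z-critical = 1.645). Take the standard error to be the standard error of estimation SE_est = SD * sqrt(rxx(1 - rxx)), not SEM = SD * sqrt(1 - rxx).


True score estimate = 0.93*56 + 0.07*73.2 = 57.204
SE_est = SD * sqrt(rxx * (1 - rxx)) = 10.06 * sqrt(0.93 * 0.07) = 10.06 * sqrt(0.0651) = 2.566779
CI = T_est +/- z * SE_est, so width = 2 * z * SE_est = 2 * 1.645 * 2.566779
Width = 8.4447

8.4447


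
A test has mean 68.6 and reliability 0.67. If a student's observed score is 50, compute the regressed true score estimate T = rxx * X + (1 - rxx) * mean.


T_est = rxx * X + (1 - rxx) * mean
T_est = 0.67 * 50 + 0.33 * 68.6
T_est = 33.5 + 22.638
T_est = 56.138

56.138


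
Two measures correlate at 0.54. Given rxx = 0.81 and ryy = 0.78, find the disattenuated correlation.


r_corrected = rxy / sqrt(rxx * ryy)
= 0.54 / sqrt(0.81 * 0.78)
= 0.54 / sqrt(0.6318)
= 0.54 / 0.794858
r_corrected = 0.6794

0.6794


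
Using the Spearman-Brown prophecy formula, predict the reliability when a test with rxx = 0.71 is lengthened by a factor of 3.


r_new = (n * rxx) / (1 + (n-1) * rxx)
r_new = (3 * 0.71) / (1 + 2 * 0.71)
r_new = 2.13 / 2.42
r_new = 0.8802

0.8802


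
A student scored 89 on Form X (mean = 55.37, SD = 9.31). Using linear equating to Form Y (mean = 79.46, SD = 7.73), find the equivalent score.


slope = SD_Y / SD_X = 7.73 / 9.31 ~ 0.8303
intercept = mean_Y - slope * mean_X = 79.46 - (7.73 / 9.31) * 55.37 ~ 33.4868
Y = slope * X + intercept. To avoid rounding drift from the rounded slope/intercept, evaluate the equivalent form Y = mean_Y + SD_Y * (X - mean_X) / SD_X at full precision:
Y = 79.46 + 7.73 * (89 - 55.37) / 9.31
Y = 79.46 + 7.73 * 33.63 / 9.31
Y = 79.46 + 259.9599 / 9.31
Y = 79.46 + 27.9227
Y = 107.3827

107.3827


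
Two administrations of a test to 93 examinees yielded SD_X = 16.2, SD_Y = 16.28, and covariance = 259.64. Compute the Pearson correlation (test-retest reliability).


r = cov(X,Y) / (SD_X * SD_Y)
r = 259.64 / (16.2 * 16.28)
r = 259.64 / 263.736
r = 0.9845

0.9845


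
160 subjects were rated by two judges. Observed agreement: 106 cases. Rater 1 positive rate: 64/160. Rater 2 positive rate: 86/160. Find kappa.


P_o = 106/160 = 0.6625
P_e = (64*86 + 96*74) / 25600 = 0.4925
kappa = (P_o - P_e) / (1 - P_e)
kappa = (0.6625 - 0.4925) / (1 - 0.4925)
kappa = 0.335

0.335


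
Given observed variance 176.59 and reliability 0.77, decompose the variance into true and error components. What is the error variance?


var_true = rxx * var_obs = 0.77 * 176.59 = 135.9743
var_error = var_obs - var_true
var_error = 176.59 - 135.9743
var_error = 40.6157

40.6157


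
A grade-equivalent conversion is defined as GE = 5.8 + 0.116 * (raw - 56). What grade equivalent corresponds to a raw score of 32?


raw - median = 32 - 56 = -24
slope * diff = 0.116 * -24 = -2.784
GE = 5.8 + -2.784
GE = 3.016

3.016


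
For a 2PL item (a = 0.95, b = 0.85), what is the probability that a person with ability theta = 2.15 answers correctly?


a*(theta - b) = 0.95 * (2.15 - 0.85) = 1.235
exp(-1.235) = 0.2908
P = 1 / (1 + 0.2908)
P = 0.7747

0.7747


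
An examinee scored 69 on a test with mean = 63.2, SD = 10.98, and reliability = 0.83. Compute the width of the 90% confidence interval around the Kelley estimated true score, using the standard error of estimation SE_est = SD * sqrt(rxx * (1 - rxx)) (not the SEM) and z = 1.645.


True score estimate = 0.83*69 + 0.17*63.2 = 68.014
SE_est = SD * sqrt(rxx * (1 - rxx)) = 10.98 * sqrt(0.83 * 0.17) = 10.98 * sqrt(0.1411) = 4.124448
CI = T_est +/- z * SE_est, so width = 2 * z * SE_est = 2 * 1.645 * 4.124448
Width = 13.5694

13.5694


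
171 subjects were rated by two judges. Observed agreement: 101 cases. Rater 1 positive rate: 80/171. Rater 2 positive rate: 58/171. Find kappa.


P_o = 101/171 = 0.590643
P_e = (80*58 + 91*113) / 29241 = 0.510345
kappa = (P_o - P_e) / (1 - P_e)
kappa = (0.590643 - 0.510345) / (1 - 0.510345)
kappa = 0.164

0.164


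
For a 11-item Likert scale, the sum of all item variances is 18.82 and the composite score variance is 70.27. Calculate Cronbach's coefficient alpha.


alpha = (k/(k-1)) * (1 - sum(si^2)/s_total^2)
= (11/10) * (1 - 18.82/70.27)
alpha = 0.8054

0.8054


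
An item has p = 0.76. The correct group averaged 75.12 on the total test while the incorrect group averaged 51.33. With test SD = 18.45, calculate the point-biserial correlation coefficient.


q = 1 - p = 0.24
rpb = ((M1 - M0) / SD) * sqrt(p * q)
rpb = ((75.12 - 51.33) / 18.45) * sqrt(0.76 * 0.24)
rpb = 0.5507

0.5507


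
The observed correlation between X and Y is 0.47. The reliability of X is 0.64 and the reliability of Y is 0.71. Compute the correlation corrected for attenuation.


r_corrected = rxy / sqrt(rxx * ryy)
= 0.47 / sqrt(0.64 * 0.71)
= 0.47 / sqrt(0.4544)
= 0.47 / 0.674092
r_corrected = 0.6972

0.6972


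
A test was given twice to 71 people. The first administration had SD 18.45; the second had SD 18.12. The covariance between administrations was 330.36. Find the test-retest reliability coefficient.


r = cov(X,Y) / (SD_X * SD_Y)
r = 330.36 / (18.45 * 18.12)
r = 330.36 / 334.314
r = 0.9882

0.9882


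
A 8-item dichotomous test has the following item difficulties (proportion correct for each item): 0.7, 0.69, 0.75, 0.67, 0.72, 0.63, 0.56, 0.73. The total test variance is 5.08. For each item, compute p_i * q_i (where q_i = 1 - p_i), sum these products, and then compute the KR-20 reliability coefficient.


For each item, compute p_i * q_i:
  Item 1: 0.7 * 0.3 = 0.21
  Item 2: 0.69 * 0.31 = 0.2139
  Item 3: 0.75 * 0.25 = 0.1875
  Item 4: 0.67 * 0.33 = 0.2211
  Item 5: 0.72 * 0.28 = 0.2016
  Item 6: 0.63 * 0.37 = 0.2331
  Item 7: 0.56 * 0.44 = 0.2464
  Item 8: 0.73 * 0.27 = 0.1971
Sum(p_i * q_i) = 0.21 + 0.2139 + 0.1875 + 0.2211 + 0.2016 + 0.2331 + 0.2464 + 0.1971 = 1.7107
KR-20 = (k/(k-1)) * (1 - Sum(p_i*q_i) / Var_total)
= (8/7) * (1 - 1.7107/5.08)
= 1.1429 * 0.6632
KR-20 = 0.758

0.758


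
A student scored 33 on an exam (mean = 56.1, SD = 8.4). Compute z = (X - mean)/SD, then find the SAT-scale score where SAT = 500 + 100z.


z = (X - mean) / SD = (33 - 56.1) / 8.4
z = -23.1 / 8.4
z = -2.75
SAT-scale = SAT = 500 + 100z
Carry z at full precision (z = -23.1 / 8.4) into the conversion:
SAT-scale = 500 + 100 * (-23.1 / 8.4) = 500 + -2310 / 8.4
SAT-scale = 500 + -275.0
SAT-scale = 225.0

225.0


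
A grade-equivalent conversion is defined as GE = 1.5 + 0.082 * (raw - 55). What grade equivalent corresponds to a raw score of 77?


raw - median = 77 - 55 = 22
slope * diff = 0.082 * 22 = 1.804
GE = 1.5 + 1.804
GE = 3.304

3.304


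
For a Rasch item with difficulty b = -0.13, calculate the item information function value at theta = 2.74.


P = 1/(1+exp(-(2.74--0.13))) = 0.9463
I = P*(1-P) = 0.9463 * 0.0537
I = 0.0508

0.0508


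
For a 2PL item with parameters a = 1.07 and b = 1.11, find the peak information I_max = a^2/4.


For 2PL, max info at theta = b = 1.11
I_max = a^2 / 4 = 1.07^2 / 4
= 1.1449 / 4
I_max = 0.2862

0.2862


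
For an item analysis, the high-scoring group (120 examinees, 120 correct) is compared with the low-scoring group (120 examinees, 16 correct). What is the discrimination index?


p_upper = 120/120 = 1.0
p_lower = 16/120 = 0.1333
D = 1.0 - 0.1333 = 0.8667

0.8667


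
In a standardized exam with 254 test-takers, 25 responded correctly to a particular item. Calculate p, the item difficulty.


Item difficulty p = number correct / total examinees
p = 25 / 254
p = 0.0984

0.0984


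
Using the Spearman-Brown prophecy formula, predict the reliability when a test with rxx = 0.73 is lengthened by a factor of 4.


r_new = (n * rxx) / (1 + (n-1) * rxx)
r_new = (4 * 0.73) / (1 + 3 * 0.73)
r_new = 2.92 / 3.19
r_new = 0.9154

0.9154


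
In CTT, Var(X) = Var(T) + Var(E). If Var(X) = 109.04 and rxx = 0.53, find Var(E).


var_true = rxx * var_obs = 0.53 * 109.04 = 57.7912
var_error = var_obs - var_true
var_error = 109.04 - 57.7912
var_error = 51.2488

51.2488


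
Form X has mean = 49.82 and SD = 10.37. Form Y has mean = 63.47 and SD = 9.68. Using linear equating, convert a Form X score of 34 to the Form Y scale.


slope = SD_Y / SD_X = 9.68 / 10.37 ~ 0.9335
intercept = mean_Y - slope * mean_X = 63.47 - (9.68 / 10.37) * 49.82 ~ 16.9649
Y = slope * X + intercept. To avoid rounding drift from the rounded slope/intercept, evaluate the equivalent form Y = mean_Y + SD_Y * (X - mean_X) / SD_X at full precision:
Y = 63.47 + 9.68 * (34 - 49.82) / 10.37
Y = 63.47 - 9.68 * 15.82 / 10.37
Y = 63.47 - 153.1376 / 10.37
Y = 63.47 - 14.7674
Y = 48.7026

48.7026


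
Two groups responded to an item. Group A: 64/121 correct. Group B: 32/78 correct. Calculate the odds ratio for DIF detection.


Odds_A = 64/57 = 1.1228
Odds_B = 32/46 = 0.6957
OR = Odds_A / Odds_B = 1.1228 / 0.6957
Exactly, OR = (64 * 46) / (57 * 32) = 2944 / 1824
OR = 1.614

1.614


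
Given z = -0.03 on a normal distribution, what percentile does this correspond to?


CDF(z) = 0.5 * (1 + erf(z/sqrt(2)))
erf(-0.0212) = -0.0239
CDF = 0.488
Percentile rank = 0.488 * 100 = 48.8

48.8


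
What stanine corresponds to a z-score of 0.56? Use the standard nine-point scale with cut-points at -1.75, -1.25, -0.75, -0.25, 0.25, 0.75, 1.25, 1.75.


Stanine boundaries: [-1.75, -1.25, -0.75, -0.25, 0.25, 0.75, 1.25, 1.75]
z = 0.56
Check each boundary:
  z >= -1.75 -> could be stanine 2
  z >= -1.25 -> could be stanine 3
  z >= -0.75 -> could be stanine 4
  z >= -0.25 -> could be stanine 5
  z >= 0.25 -> could be stanine 6
  z < 0.75
  z < 1.25
  z < 1.75
Highest qualifying boundary gives stanine = 6

6


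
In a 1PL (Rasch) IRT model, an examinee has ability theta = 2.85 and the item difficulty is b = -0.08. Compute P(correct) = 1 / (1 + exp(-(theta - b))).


theta - b = 2.85 - -0.08 = 2.93
exp(-(theta - b)) = exp(-2.93) = 0.0534
P = 1 / (1 + 0.0534)
P = 0.9493

0.9493


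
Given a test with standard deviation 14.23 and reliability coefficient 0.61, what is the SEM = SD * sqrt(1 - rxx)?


SEM = SD * sqrt(1 - rxx)
SEM = 14.23 * sqrt(1 - 0.61)
SEM = 14.23 * sqrt(0.39) = 14.23 * 0.6245
SEM = 8.8866

8.8866


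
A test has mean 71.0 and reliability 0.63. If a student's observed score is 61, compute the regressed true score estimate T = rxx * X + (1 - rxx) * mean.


T_est = rxx * X + (1 - rxx) * mean
T_est = 0.63 * 61 + 0.37 * 71.0
T_est = 38.43 + 26.27
T_est = 64.7

64.7


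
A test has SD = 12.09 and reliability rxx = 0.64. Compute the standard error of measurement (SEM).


SEM = SD * sqrt(1 - rxx)
SEM = 12.09 * sqrt(1 - 0.64)
SEM = 12.09 * sqrt(0.36) = 12.09 * 0.6
SEM = 7.254

7.254


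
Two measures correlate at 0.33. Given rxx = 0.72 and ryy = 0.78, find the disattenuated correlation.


r_corrected = rxy / sqrt(rxx * ryy)
= 0.33 / sqrt(0.72 * 0.78)
= 0.33 / sqrt(0.5616)
= 0.33 / 0.7494
r_corrected = 0.4404

0.4404


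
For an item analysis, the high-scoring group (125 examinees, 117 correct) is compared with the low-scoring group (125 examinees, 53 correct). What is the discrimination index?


p_upper = 117/125 = 0.936
p_lower = 53/125 = 0.424
D = 0.936 - 0.424 = 0.512

0.512


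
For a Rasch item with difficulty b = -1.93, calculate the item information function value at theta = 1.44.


P = 1/(1+exp(-(1.44--1.93))) = 0.9668
I = P*(1-P) = 0.9668 * 0.0332
I = 0.0321

0.0321


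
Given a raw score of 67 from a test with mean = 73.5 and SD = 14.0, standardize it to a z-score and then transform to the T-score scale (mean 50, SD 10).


z = (X - mean) / SD = (67 - 73.5) / 14.0
z = -6.5 / 14.0
z = -0.4643
T-score = T = 50 + 10z
Carry z at full precision (z = -6.5 / 14.0) into the conversion:
T-score = 50 + 10 * (-6.5 / 14.0) = 50 + -65 / 14.0
T-score = 50 + -4.6429
T-score = 45.3571

45.3571


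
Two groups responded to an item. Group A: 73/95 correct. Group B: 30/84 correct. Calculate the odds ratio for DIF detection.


Odds_A = 73/22 = 3.3182
Odds_B = 30/54 = 0.5556
OR = Odds_A / Odds_B = 3.3182 / 0.5556
Exactly, OR = (73 * 54) / (22 * 30) = 3942 / 660
OR = 5.9727

5.9727


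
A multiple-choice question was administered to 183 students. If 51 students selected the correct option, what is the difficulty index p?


Item difficulty p = number correct / total examinees
p = 51 / 183
p = 0.2787

0.2787


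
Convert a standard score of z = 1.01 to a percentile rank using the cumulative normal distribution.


CDF(z) = 0.5 * (1 + erf(z/sqrt(2)))
erf(0.7142) = 0.6875
CDF = 0.8438
Percentile rank = 0.8438 * 100 = 84.38

84.38


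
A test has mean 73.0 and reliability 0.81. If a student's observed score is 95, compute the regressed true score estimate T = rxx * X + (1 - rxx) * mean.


T_est = rxx * X + (1 - rxx) * mean
T_est = 0.81 * 95 + 0.19 * 73.0
T_est = 76.95 + 13.87
T_est = 90.82

90.82


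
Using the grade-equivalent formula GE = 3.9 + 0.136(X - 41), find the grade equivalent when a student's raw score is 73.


raw - median = 73 - 41 = 32
slope * diff = 0.136 * 32 = 4.352
GE = 3.9 + 4.352
GE = 8.252

8.252


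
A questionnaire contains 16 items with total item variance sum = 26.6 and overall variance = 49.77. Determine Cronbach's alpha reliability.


alpha = (k/(k-1)) * (1 - sum(si^2)/s_total^2)
= (16/15) * (1 - 26.6/49.77)
alpha = 0.4966

0.4966


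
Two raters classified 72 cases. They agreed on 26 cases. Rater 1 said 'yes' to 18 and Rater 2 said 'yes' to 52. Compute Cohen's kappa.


P_o = 26/72 = 0.361111
P_e = (18*52 + 54*20) / 5184 = 0.388889
kappa = (P_o - P_e) / (1 - P_e)
kappa = (0.361111 - 0.388889) / (1 - 0.388889)
kappa = -0.0455

-0.0455


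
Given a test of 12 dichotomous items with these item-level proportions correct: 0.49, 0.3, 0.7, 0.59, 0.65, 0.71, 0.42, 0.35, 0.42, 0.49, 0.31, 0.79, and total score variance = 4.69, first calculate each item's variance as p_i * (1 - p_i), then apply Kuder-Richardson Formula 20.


For each item, compute p_i * q_i:
  Item 1: 0.49 * 0.51 = 0.2499
  Item 2: 0.3 * 0.7 = 0.21
  Item 3: 0.7 * 0.3 = 0.21
  Item 4: 0.59 * 0.41 = 0.2419
  Item 5: 0.65 * 0.35 = 0.2275
  Item 6: 0.71 * 0.29 = 0.2059
  Item 7: 0.42 * 0.58 = 0.2436
  Item 8: 0.35 * 0.65 = 0.2275
  Item 9: 0.42 * 0.58 = 0.2436
  Item 10: 0.49 * 0.51 = 0.2499
  Item 11: 0.31 * 0.69 = 0.2139
  Item 12: 0.79 * 0.21 = 0.1659
Sum(p_i * q_i) = 0.2499 + 0.21 + 0.21 + 0.2419 + 0.2275 + 0.2059 + 0.2436 + 0.2275 + 0.2436 + 0.2499 + 0.2139 + 0.1659 = 2.6896
KR-20 = (k/(k-1)) * (1 - Sum(p_i*q_i) / Var_total)
= (12/11) * (1 - 2.6896/4.69)
= 1.0909 * 0.4265
KR-20 = 0.4653

0.4653


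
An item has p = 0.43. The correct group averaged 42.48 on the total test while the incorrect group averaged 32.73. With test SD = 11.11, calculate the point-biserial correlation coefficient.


q = 1 - p = 0.57
rpb = ((M1 - M0) / SD) * sqrt(p * q)
rpb = ((42.48 - 32.73) / 11.11) * sqrt(0.43 * 0.57)
rpb = 0.4345

0.4345


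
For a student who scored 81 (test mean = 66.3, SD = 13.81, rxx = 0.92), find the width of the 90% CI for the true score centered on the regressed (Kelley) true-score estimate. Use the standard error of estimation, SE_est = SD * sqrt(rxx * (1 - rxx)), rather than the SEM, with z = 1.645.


True score estimate = 0.92*81 + 0.08*66.3 = 79.824
SE_est = SD * sqrt(rxx * (1 - rxx)) = 13.81 * sqrt(0.92 * 0.08) = 13.81 * sqrt(0.0736) = 3.746559
CI = T_est +/- z * SE_est, so width = 2 * z * SE_est = 2 * 1.645 * 3.746559
Width = 12.3262

12.3262


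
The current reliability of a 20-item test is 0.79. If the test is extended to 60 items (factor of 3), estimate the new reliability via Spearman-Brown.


r_new = (n * rxx) / (1 + (n-1) * rxx)
r_new = (3 * 0.79) / (1 + 2 * 0.79)
r_new = 2.37 / 2.58
r_new = 0.9186

0.9186


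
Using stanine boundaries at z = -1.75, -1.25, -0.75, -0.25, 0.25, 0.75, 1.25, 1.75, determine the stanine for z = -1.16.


Stanine boundaries: [-1.75, -1.25, -0.75, -0.25, 0.25, 0.75, 1.25, 1.75]
z = -1.16
Check each boundary:
  z >= -1.75 -> could be stanine 2
  z >= -1.25 -> could be stanine 3
  z < -0.75
  z < -0.25
  z < 0.25
  z < 0.75
  z < 1.25
  z < 1.75
Highest qualifying boundary gives stanine = 3

3


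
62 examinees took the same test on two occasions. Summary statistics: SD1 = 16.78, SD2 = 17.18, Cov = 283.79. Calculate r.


r = cov(X,Y) / (SD_X * SD_Y)
r = 283.79 / (16.78 * 17.18)
r = 283.79 / 288.2804
r = 0.9844

0.9844


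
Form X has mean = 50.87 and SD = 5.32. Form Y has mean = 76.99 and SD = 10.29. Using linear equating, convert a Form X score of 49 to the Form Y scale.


slope = SD_Y / SD_X = 10.29 / 5.32 ~ 1.9342
intercept = mean_Y - slope * mean_X = 76.99 - (10.29 / 5.32) * 50.87 ~ -21.4033
Y = slope * X + intercept. To avoid rounding drift from the rounded slope/intercept, evaluate the equivalent form Y = mean_Y + SD_Y * (X - mean_X) / SD_X at full precision:
Y = 76.99 + 10.29 * (49 - 50.87) / 5.32
Y = 76.99 - 10.29 * 1.87 / 5.32
Y = 76.99 - 19.2423 / 5.32
Y = 76.99 - 3.617
Y = 73.373

73.373


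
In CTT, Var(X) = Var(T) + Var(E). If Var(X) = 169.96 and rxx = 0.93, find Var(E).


var_true = rxx * var_obs = 0.93 * 169.96 = 158.0628
var_error = var_obs - var_true
var_error = 169.96 - 158.0628
var_error = 11.8972

11.8972


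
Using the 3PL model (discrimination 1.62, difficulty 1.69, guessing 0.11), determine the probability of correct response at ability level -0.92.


logit = 1.62*(-0.92 - 1.69) = -4.2282
P* = 1/(1 + exp(--4.2282)) = 0.0144
P = 0.11 + (1 - 0.11) * 0.0144
P = 0.1228

0.1228


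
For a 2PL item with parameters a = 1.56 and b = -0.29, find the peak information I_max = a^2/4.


For 2PL, max info at theta = b = -0.29
I_max = a^2 / 4 = 1.56^2 / 4
= 2.4336 / 4
I_max = 0.6084

0.6084


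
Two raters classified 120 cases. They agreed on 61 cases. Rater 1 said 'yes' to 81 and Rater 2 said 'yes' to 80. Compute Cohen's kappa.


P_o = 61/120 = 0.508333
P_e = (81*80 + 39*40) / 14400 = 0.558333
kappa = (P_o - P_e) / (1 - P_e)
kappa = (0.508333 - 0.558333) / (1 - 0.558333)
kappa = -0.1132

-0.1132


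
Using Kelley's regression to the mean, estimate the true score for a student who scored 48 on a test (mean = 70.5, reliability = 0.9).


T_est = rxx * X + (1 - rxx) * mean
T_est = 0.9 * 48 + 0.1 * 70.5
T_est = 43.2 + 7.05
T_est = 50.25

50.25


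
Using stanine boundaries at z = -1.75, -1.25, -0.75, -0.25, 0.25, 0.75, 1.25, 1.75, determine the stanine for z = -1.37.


Stanine boundaries: [-1.75, -1.25, -0.75, -0.25, 0.25, 0.75, 1.25, 1.75]
z = -1.37
Check each boundary:
  z >= -1.75 -> could be stanine 2
  z < -1.25
  z < -0.75
  z < -0.25
  z < 0.25
  z < 0.75
  z < 1.25
  z < 1.75
Highest qualifying boundary gives stanine = 2

2


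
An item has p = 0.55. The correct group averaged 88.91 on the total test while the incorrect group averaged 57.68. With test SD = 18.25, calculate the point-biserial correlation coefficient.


q = 1 - p = 0.45
rpb = ((M1 - M0) / SD) * sqrt(p * q)
rpb = ((88.91 - 57.68) / 18.25) * sqrt(0.55 * 0.45)
rpb = 0.8513

0.8513


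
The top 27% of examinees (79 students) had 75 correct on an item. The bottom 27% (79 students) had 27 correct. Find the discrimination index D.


p_upper = 75/79 = 0.9494
p_lower = 27/79 = 0.3418
D = 0.9494 - 0.3418 = 0.6076

0.6076


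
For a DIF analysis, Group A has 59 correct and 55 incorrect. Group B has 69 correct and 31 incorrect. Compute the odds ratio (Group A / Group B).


Odds_A = 59/55 = 1.0727
Odds_B = 69/31 = 2.2258
OR = Odds_A / Odds_B = 1.0727 / 2.2258
Exactly, OR = (59 * 31) / (55 * 69) = 1829 / 3795
OR = 0.4819

0.4819


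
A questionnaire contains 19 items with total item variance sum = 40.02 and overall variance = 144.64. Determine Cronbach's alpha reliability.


alpha = (k/(k-1)) * (1 - sum(si^2)/s_total^2)
= (19/18) * (1 - 40.02/144.64)
alpha = 0.7635

0.7635


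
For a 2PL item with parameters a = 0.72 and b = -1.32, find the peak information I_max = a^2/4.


For 2PL, max info at theta = b = -1.32
I_max = a^2 / 4 = 0.72^2 / 4
= 0.5184 / 4
I_max = 0.1296

0.1296


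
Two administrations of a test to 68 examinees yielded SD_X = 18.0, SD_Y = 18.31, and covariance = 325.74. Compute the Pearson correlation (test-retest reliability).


r = cov(X,Y) / (SD_X * SD_Y)
r = 325.74 / (18.0 * 18.31)
r = 325.74 / 329.58
r = 0.9883

0.9883


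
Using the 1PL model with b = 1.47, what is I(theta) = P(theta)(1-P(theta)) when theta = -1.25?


P = 1/(1+exp(-(-1.25-1.47))) = 0.0618
I = P*(1-P) = 0.0618 * 0.9382
I = 0.058

0.058


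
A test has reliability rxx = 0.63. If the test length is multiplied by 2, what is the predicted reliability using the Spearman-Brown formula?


r_new = (n * rxx) / (1 + (n-1) * rxx)
r_new = (2 * 0.63) / (1 + 1 * 0.63)
r_new = 1.26 / 1.63
r_new = 0.773

0.773


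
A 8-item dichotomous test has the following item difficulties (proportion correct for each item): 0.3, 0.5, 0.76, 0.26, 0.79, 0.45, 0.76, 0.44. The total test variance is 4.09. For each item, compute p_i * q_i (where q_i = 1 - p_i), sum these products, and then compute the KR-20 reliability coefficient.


For each item, compute p_i * q_i:
  Item 1: 0.3 * 0.7 = 0.21
  Item 2: 0.5 * 0.5 = 0.25
  Item 3: 0.76 * 0.24 = 0.1824
  Item 4: 0.26 * 0.74 = 0.1924
  Item 5: 0.79 * 0.21 = 0.1659
  Item 6: 0.45 * 0.55 = 0.2475
  Item 7: 0.76 * 0.24 = 0.1824
  Item 8: 0.44 * 0.56 = 0.2464
Sum(p_i * q_i) = 0.21 + 0.25 + 0.1824 + 0.1924 + 0.1659 + 0.2475 + 0.1824 + 0.2464 = 1.677
KR-20 = (k/(k-1)) * (1 - Sum(p_i*q_i) / Var_total)
= (8/7) * (1 - 1.677/4.09)
= 1.1429 * 0.59
KR-20 = 0.6743

0.6743


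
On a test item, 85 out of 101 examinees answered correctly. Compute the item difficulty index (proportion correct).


Item difficulty p = number correct / total examinees
p = 85 / 101
p = 0.8416

0.8416


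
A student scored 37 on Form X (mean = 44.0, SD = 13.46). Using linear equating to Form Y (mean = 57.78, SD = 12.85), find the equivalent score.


slope = SD_Y / SD_X = 12.85 / 13.46 ~ 0.9547
intercept = mean_Y - slope * mean_X = 57.78 - (12.85 / 13.46) * 44.0 ~ 15.7741
Y = slope * X + intercept. To avoid rounding drift from the rounded slope/intercept, evaluate the equivalent form Y = mean_Y + SD_Y * (X - mean_X) / SD_X at full precision:
Y = 57.78 + 12.85 * (37 - 44.0) / 13.46
Y = 57.78 - 12.85 * 7.0 / 13.46
Y = 57.78 - 89.95 / 13.46
Y = 57.78 - 6.6828
Y = 51.0972

51.0972


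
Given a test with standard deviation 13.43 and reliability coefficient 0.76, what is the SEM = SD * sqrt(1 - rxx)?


SEM = SD * sqrt(1 - rxx)
SEM = 13.43 * sqrt(1 - 0.76)
SEM = 13.43 * sqrt(0.24) = 13.43 * 0.489898
SEM = 6.5793

6.5793


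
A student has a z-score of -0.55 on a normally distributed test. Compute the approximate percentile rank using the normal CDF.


CDF(z) = 0.5 * (1 + erf(z/sqrt(2)))
erf(-0.3889) = -0.4177
CDF = 0.2912
Percentile rank = 0.2912 * 100 = 29.12

29.12


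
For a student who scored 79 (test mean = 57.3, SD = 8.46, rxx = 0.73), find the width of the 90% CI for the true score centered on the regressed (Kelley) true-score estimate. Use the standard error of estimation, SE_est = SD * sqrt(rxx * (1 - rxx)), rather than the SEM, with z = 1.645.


True score estimate = 0.73*79 + 0.27*57.3 = 73.141
SE_est = SD * sqrt(rxx * (1 - rxx)) = 8.46 * sqrt(0.73 * 0.27) = 8.46 * sqrt(0.1971) = 3.755897
CI = T_est +/- z * SE_est, so width = 2 * z * SE_est = 2 * 1.645 * 3.755897
Width = 12.3569

12.3569


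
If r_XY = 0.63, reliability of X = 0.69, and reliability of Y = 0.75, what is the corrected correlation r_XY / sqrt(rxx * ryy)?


r_corrected = rxy / sqrt(rxx * ryy)
= 0.63 / sqrt(0.69 * 0.75)
= 0.63 / sqrt(0.5175)
= 0.63 / 0.719375
r_corrected = 0.8758

0.8758


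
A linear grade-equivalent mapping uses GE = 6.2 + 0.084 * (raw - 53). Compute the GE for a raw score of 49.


raw - median = 49 - 53 = -4
slope * diff = 0.084 * -4 = -0.336
GE = 6.2 + -0.336
GE = 5.864

5.864


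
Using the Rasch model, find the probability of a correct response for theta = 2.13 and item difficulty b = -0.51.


theta - b = 2.13 - -0.51 = 2.64
exp(-(theta - b)) = exp(-2.64) = 0.0714
P = 1 / (1 + 0.0714)
P = 0.9334

0.9334


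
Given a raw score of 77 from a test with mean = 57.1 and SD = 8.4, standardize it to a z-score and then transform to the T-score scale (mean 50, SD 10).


z = (X - mean) / SD = (77 - 57.1) / 8.4
z = 19.9 / 8.4
z = 2.369
T-score = T = 50 + 10z
Carry z at full precision (z = 19.9 / 8.4) into the conversion:
T-score = 50 + 10 * (19.9 / 8.4) = 50 + 199 / 8.4
T-score = 50 + 23.6905
T-score = 73.6905

73.6905


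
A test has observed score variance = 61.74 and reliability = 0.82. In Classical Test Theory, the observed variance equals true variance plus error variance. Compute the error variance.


var_true = rxx * var_obs = 0.82 * 61.74 = 50.6268
var_error = var_obs - var_true
var_error = 61.74 - 50.6268
var_error = 11.1132

11.1132


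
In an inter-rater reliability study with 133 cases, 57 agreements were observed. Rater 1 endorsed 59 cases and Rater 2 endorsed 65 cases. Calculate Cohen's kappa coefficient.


P_o = 57/133 = 0.428571
P_e = (59*65 + 74*68) / 17689 = 0.501272
kappa = (P_o - P_e) / (1 - P_e)
kappa = (0.428571 - 0.501272) / (1 - 0.501272)
kappa = -0.1458

-0.1458


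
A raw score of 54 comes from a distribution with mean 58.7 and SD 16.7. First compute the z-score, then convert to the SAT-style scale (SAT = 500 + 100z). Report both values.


z = (X - mean) / SD = (54 - 58.7) / 16.7
z = -4.7 / 16.7
z = -0.2814
SAT-scale = SAT = 500 + 100z
Carry z at full precision (z = -4.7 / 16.7) into the conversion:
SAT-scale = 500 + 100 * (-4.7 / 16.7) = 500 + -470 / 16.7
SAT-scale = 500 + -28.1437
SAT-scale = 471.8563

471.8563


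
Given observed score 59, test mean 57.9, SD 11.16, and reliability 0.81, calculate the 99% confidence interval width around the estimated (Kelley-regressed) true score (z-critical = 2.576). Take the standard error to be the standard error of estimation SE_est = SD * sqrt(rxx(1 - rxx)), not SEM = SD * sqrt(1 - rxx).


True score estimate = 0.81*59 + 0.19*57.9 = 58.791
SE_est = SD * sqrt(rxx * (1 - rxx)) = 11.16 * sqrt(0.81 * 0.19) = 11.16 * sqrt(0.1539) = 4.378078
CI = T_est +/- z * SE_est, so width = 2 * z * SE_est = 2 * 2.576 * 4.378078
Width = 22.5559

22.5559


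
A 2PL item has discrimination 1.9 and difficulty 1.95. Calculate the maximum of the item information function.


For 2PL, max info at theta = b = 1.95
I_max = a^2 / 4 = 1.9^2 / 4
= 3.61 / 4
I_max = 0.9025

0.9025


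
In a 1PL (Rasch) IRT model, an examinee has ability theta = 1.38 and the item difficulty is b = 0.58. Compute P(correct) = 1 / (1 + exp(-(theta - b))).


theta - b = 1.38 - 0.58 = 0.8
exp(-(theta - b)) = exp(-0.8) = 0.4493
P = 1 / (1 + 0.4493)
P = 0.69

0.69


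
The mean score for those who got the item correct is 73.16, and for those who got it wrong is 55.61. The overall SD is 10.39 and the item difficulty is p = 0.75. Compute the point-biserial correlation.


q = 1 - p = 0.25
rpb = ((M1 - M0) / SD) * sqrt(p * q)
rpb = ((73.16 - 55.61) / 10.39) * sqrt(0.75 * 0.25)
rpb = 0.7314

0.7314


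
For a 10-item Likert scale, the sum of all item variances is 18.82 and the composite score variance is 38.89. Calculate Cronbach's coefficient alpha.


alpha = (k/(k-1)) * (1 - sum(si^2)/s_total^2)
= (10/9) * (1 - 18.82/38.89)
alpha = 0.5734

0.5734


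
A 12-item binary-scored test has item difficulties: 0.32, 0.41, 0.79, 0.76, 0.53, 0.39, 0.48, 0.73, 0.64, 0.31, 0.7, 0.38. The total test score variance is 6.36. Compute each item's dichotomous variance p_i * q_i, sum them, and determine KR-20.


For each item, compute p_i * q_i:
  Item 1: 0.32 * 0.68 = 0.2176
  Item 2: 0.41 * 0.59 = 0.2419
  Item 3: 0.79 * 0.21 = 0.1659
  Item 4: 0.76 * 0.24 = 0.1824
  Item 5: 0.53 * 0.47 = 0.2491
  Item 6: 0.39 * 0.61 = 0.2379
  Item 7: 0.48 * 0.52 = 0.2496
  Item 8: 0.73 * 0.27 = 0.1971
  Item 9: 0.64 * 0.36 = 0.2304
  Item 10: 0.31 * 0.69 = 0.2139
  Item 11: 0.7 * 0.3 = 0.21
  Item 12: 0.38 * 0.62 = 0.2356
Sum(p_i * q_i) = 0.2176 + 0.2419 + 0.1659 + 0.1824 + 0.2491 + 0.2379 + 0.2496 + 0.1971 + 0.2304 + 0.2139 + 0.21 + 0.2356 = 2.6314
KR-20 = (k/(k-1)) * (1 - Sum(p_i*q_i) / Var_total)
= (12/11) * (1 - 2.6314/6.36)
= 1.0909 * 0.5863
KR-20 = 0.6396

0.6396


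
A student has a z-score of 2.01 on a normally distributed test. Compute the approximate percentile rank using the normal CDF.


CDF(z) = 0.5 * (1 + erf(z/sqrt(2)))
erf(1.4213) = 0.9556
CDF = 0.9778
Percentile rank = 0.9778 * 100 = 97.78

97.78


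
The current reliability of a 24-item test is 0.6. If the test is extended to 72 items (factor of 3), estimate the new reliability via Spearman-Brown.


r_new = (n * rxx) / (1 + (n-1) * rxx)
r_new = (3 * 0.6) / (1 + 2 * 0.6)
r_new = 1.8 / 2.2
r_new = 0.8182

0.8182


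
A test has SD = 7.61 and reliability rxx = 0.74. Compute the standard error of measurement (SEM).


SEM = SD * sqrt(1 - rxx)
SEM = 7.61 * sqrt(1 - 0.74)
SEM = 7.61 * sqrt(0.26) = 7.61 * 0.509902
SEM = 3.8804

3.8804


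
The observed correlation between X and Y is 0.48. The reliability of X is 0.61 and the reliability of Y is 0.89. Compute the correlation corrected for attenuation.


r_corrected = rxy / sqrt(rxx * ryy)
= 0.48 / sqrt(0.61 * 0.89)
= 0.48 / sqrt(0.5429)
= 0.48 / 0.736817
r_corrected = 0.6515

0.6515


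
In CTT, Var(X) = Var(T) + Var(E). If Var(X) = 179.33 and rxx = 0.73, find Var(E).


var_true = rxx * var_obs = 0.73 * 179.33 = 130.9109
var_error = var_obs - var_true
var_error = 179.33 - 130.9109
var_error = 48.4191

48.4191


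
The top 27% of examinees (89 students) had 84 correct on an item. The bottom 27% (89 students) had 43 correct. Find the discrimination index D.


p_upper = 84/89 = 0.9438
p_lower = 43/89 = 0.4831
D = 0.9438 - 0.4831 = 0.4607

0.4607


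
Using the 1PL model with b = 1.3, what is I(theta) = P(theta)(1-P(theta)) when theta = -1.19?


P = 1/(1+exp(-(-1.19-1.3))) = 0.0766
I = P*(1-P) = 0.0766 * 0.9234
I = 0.0707

0.0707


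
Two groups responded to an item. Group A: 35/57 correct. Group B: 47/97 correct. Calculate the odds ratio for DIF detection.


Odds_A = 35/22 = 1.5909
Odds_B = 47/50 = 0.94
OR = Odds_A / Odds_B = 1.5909 / 0.94
Exactly, OR = (35 * 50) / (22 * 47) = 1750 / 1034
OR = 1.6925

1.6925


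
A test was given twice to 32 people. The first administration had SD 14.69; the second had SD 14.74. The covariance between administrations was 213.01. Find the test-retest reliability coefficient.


r = cov(X,Y) / (SD_X * SD_Y)
r = 213.01 / (14.69 * 14.74)
r = 213.01 / 216.5306
r = 0.9837

0.9837


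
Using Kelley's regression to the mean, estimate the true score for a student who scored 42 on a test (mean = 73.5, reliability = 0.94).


T_est = rxx * X + (1 - rxx) * mean
T_est = 0.94 * 42 + 0.06 * 73.5
T_est = 39.48 + 4.41
T_est = 43.89

43.89


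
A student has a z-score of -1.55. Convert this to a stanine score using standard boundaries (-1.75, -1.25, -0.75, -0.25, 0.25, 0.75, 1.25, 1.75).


Stanine boundaries: [-1.75, -1.25, -0.75, -0.25, 0.25, 0.75, 1.25, 1.75]
z = -1.55
Check each boundary:
  z >= -1.75 -> could be stanine 2
  z < -1.25
  z < -0.75
  z < -0.25
  z < 0.25
  z < 0.75
  z < 1.25
  z < 1.75
Highest qualifying boundary gives stanine = 2

2


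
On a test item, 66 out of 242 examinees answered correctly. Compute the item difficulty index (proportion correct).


Item difficulty p = number correct / total examinees
p = 66 / 242
p = 0.2727

0.2727


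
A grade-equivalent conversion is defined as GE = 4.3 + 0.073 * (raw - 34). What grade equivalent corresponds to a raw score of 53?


raw - median = 53 - 34 = 19
slope * diff = 0.073 * 19 = 1.387
GE = 4.3 + 1.387
GE = 5.687

5.687


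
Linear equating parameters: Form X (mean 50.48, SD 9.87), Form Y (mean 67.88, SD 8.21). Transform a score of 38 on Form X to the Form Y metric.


slope = SD_Y / SD_X = 8.21 / 9.87 ~ 0.8318
intercept = mean_Y - slope * mean_X = 67.88 - (8.21 / 9.87) * 50.48 ~ 25.8901
Y = slope * X + intercept. To avoid rounding drift from the rounded slope/intercept, evaluate the equivalent form Y = mean_Y + SD_Y * (X - mean_X) / SD_X at full precision:
Y = 67.88 + 8.21 * (38 - 50.48) / 9.87
Y = 67.88 - 8.21 * 12.48 / 9.87
Y = 67.88 - 102.4608 / 9.87
Y = 67.88 - 10.381
Y = 57.499

57.499


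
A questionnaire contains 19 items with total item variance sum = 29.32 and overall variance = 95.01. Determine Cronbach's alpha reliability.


alpha = (k/(k-1)) * (1 - sum(si^2)/s_total^2)
= (19/18) * (1 - 29.32/95.01)
alpha = 0.7298

0.7298


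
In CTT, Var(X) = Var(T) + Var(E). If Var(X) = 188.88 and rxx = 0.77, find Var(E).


var_true = rxx * var_obs = 0.77 * 188.88 = 145.4376
var_error = var_obs - var_true
var_error = 188.88 - 145.4376
var_error = 43.4424

43.4424


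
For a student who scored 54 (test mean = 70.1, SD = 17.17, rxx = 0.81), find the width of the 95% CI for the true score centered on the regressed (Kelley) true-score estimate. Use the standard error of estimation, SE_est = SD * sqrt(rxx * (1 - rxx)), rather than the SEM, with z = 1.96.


True score estimate = 0.81*54 + 0.19*70.1 = 57.059
SE_est = SD * sqrt(rxx * (1 - rxx)) = 17.17 * sqrt(0.81 * 0.19) = 17.17 * sqrt(0.1539) = 6.735807
CI = T_est +/- z * SE_est, so width = 2 * z * SE_est = 2 * 1.96 * 6.735807
Width = 26.4044

26.4044


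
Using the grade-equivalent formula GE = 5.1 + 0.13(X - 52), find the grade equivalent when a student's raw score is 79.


raw - median = 79 - 52 = 27
slope * diff = 0.13 * 27 = 3.51
GE = 5.1 + 3.51
GE = 8.61

8.61


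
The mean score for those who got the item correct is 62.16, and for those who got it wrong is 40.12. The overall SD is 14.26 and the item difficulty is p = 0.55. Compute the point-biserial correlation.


q = 1 - p = 0.45
rpb = ((M1 - M0) / SD) * sqrt(p * q)
rpb = ((62.16 - 40.12) / 14.26) * sqrt(0.55 * 0.45)
rpb = 0.7689

0.7689


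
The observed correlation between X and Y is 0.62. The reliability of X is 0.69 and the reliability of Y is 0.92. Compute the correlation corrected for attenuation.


r_corrected = rxy / sqrt(rxx * ryy)
= 0.62 / sqrt(0.69 * 0.92)
= 0.62 / sqrt(0.6348)
= 0.62 / 0.796743
r_corrected = 0.7782

0.7782


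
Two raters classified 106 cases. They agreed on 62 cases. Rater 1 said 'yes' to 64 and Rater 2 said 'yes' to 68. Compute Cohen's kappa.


P_o = 62/106 = 0.584906
P_e = (64*68 + 42*38) / 11236 = 0.52937
kappa = (P_o - P_e) / (1 - P_e)
kappa = (0.584906 - 0.52937) / (1 - 0.52937)
kappa = 0.118

0.118


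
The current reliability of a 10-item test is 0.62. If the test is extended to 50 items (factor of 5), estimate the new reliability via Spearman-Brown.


r_new = (n * rxx) / (1 + (n-1) * rxx)
r_new = (5 * 0.62) / (1 + 4 * 0.62)
r_new = 3.1 / 3.48
r_new = 0.8908

0.8908
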